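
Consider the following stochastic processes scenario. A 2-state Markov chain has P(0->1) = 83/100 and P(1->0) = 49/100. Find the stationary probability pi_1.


Stationary distribution: pi_0 = p10/(p01+p10), pi_1 = p01/(p01+p10)
p01 = 0.8300, p10 = 0.4900
pi_1 = 0.6288

0.6288


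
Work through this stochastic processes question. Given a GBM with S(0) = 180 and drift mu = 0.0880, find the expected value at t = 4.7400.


E[S(t)] = S(0) * exp(mu * t)
= 180 * exp(0.0880 * 4.7400)
= 180 * 1.5176
= 273.1652

273.1652


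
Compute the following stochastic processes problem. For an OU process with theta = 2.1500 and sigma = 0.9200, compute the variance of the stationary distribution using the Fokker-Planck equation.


Stationary variance = sigma^2 / (2*theta)
= 0.9200^2 / (2*2.1500)
= 0.8464 / 4.3000
= 0.1968

0.1968


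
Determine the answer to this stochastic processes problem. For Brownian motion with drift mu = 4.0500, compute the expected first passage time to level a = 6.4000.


Expected first passage time = a/mu
= 6.4000/4.0500
= 1.5802

1.5802


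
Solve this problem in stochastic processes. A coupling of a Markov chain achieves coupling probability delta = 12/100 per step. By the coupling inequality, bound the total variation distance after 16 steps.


TV distance bound <= (1-delta)^n
= (1 - 0.1200)^16
= 0.8800^16
= 0.1293

0.1293


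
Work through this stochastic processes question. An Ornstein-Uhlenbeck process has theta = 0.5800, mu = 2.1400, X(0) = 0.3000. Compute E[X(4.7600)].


E[X(t)] = mu + (X(0) - mu)*exp(-theta*t)
= 2.1400 + (0.3000 - 2.1400)*exp(-0.5800*4.7600)
= 2.1400 + -1.8400 * 0.0632
= 2.0236

2.0236


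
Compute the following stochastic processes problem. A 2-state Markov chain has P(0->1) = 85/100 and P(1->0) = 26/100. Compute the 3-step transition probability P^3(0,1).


Computing P^3 by matrix multiplication.
P = [[0.1500, 0.8500], [0.2600, 0.7400]]
After raising P to the power 3:
P^3(0,1) = 0.7668

0.7668


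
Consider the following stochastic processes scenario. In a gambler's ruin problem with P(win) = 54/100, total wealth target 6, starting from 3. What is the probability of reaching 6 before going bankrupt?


Gambler's ruin formula:
r = q/p = 0.4600/0.5400 = 0.8519
P(win) = (1 - r^i)/(1 - r^N)
= (1 - 0.8519^3)/(1 - 0.8519^6)
= 0.6180

0.6180


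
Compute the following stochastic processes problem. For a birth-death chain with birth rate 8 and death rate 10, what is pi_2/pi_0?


For birth-death process, pi_n/pi_0 = (lambda/mu)^n
= (8/10)^2
= 0.6400

0.6400


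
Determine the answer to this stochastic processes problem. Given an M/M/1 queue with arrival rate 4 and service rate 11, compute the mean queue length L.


rho = 4/11 = 0.3636
L = rho/(1-rho)
= 0.3636/0.6364
= 0.5714

0.5714


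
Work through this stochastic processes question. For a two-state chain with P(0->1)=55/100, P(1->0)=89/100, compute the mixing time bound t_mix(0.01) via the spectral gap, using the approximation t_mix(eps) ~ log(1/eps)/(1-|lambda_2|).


lambda_2 = |1 - p01 - p10| = |1 - 0.5500 - 0.8900| = 0.4400
t_mix ~ log(1/eps)/(1 - |lambda_2|)
= log(100)/(1 - 0.4400) = 4.6052/0.5600
= 8.2235

8.2235


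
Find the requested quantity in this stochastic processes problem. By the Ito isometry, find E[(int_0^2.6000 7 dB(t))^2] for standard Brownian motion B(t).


By Ito isometry: E[(int f dB)^2] = int f^2 dt
= 7^2 * 2.6000
= 49 * 2.6000 = 127.4000

127.4000


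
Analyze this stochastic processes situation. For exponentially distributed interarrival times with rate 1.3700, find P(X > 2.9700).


P(X > t) = exp(-lambda * t)
= exp(-1.3700 * 2.9700)
= exp(-4.0689) = 0.0171

0.0171


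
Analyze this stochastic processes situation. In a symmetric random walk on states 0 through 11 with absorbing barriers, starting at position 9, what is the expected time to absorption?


For symmetric RW on 0,...,N with absorbing barriers, E(i) = i*(N-i)
E(9) = 9 * 2 = 18

18


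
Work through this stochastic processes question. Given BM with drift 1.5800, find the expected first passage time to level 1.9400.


Expected first passage time = a/mu
= 1.9400/1.5800
= 1.2278

1.2278


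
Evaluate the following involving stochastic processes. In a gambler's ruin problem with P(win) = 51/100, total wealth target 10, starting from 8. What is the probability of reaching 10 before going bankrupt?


Gambler's ruin formula:
r = q/p = 0.4900/0.5100 = 0.9608
P(win) = (1 - r^i)/(1 - r^N)
= (1 - 0.9608^8)/(1 - 0.9608^10)
= 0.8307

0.8307


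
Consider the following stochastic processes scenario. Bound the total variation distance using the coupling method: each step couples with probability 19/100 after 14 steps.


TV distance bound <= (1-delta)^n
= (1 - 0.1900)^14
= 0.8100^14
= 0.0523

0.0523


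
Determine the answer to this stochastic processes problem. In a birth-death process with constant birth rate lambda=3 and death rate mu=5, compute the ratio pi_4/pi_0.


For birth-death process, pi_n/pi_0 = (lambda/mu)^n
= (3/5)^4
= 0.1296

0.1296


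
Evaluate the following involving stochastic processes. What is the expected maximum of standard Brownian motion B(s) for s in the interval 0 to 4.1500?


E(max B(s)) = sqrt(2t/pi)
= sqrt(2*4.1500/pi)
= sqrt(2.6420)
= 1.6254

1.6254


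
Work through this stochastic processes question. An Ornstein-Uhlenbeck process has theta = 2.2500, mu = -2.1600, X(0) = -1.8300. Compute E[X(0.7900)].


E[X(t)] = mu + (X(0) - mu)*exp(-theta*t)
= -2.1600 + (-1.8300 - -2.1600)*exp(-2.2500*0.7900)
= -2.1600 + 0.3300 * 0.1691
= -2.1042

-2.1042


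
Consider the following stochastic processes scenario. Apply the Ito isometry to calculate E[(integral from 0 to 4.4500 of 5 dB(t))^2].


By Ito isometry: E[(int f dB)^2] = int f^2 dt
= 5^2 * 4.4500
= 25 * 4.4500 = 111.2500

111.2500


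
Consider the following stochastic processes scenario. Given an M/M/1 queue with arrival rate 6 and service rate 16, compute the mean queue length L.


rho = 6/16 = 0.3750
L = rho/(1-rho)
= 0.3750/0.6250
= 0.6000

0.6000


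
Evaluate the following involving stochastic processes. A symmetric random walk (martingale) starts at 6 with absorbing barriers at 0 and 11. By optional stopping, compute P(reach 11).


By optional stopping theorem: E(M at tau) = M(0) = 6
P(hit 11)*11 + P(hit 0)*0 = 6
P(hit 11) = (6 - 0)/(11 - 0) = 6/11 = 0.5455

0.5455


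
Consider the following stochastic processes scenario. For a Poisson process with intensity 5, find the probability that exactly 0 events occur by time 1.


P(N(t)=k) = (lambda*t)^k * exp(-lambda*t) / k!
lambda*t = 5
= 5^0 * exp(-5) / 0!
= 1 * 0.0067 / 1
= 0.0067

0.0067


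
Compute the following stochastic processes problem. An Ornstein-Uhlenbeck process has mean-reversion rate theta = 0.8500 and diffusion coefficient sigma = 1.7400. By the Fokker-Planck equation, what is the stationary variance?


Stationary variance = sigma^2 / (2*theta)
= 1.7400^2 / (2*0.8500)
= 3.0276 / 1.7000
= 1.7809

1.7809


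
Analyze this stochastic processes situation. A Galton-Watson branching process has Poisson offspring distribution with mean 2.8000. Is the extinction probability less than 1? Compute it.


Since mu = 2.8000 > 1, extinction prob q < 1.
Solve s = exp(mu*(s-1)) iteratively.
q = 0.0750

0.0750


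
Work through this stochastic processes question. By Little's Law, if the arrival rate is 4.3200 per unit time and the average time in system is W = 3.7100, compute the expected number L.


Little's Law: L = lambda * W
= 4.3200 * 3.7100
= 16.0272

16.0272


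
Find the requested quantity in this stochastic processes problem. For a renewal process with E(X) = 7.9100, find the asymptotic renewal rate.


Long-run renewal rate = 1/E(X)
= 1/7.9100
= 0.1264

0.1264


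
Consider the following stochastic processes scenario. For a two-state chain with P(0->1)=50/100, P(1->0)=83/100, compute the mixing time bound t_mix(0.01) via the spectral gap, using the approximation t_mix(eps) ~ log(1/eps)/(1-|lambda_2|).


lambda_2 = |1 - p01 - p10| = |1 - 0.5000 - 0.8300| = 0.3300
t_mix ~ log(1/eps)/(1 - |lambda_2|)
= log(100)/(1 - 0.3300) = 4.6052/0.6700
= 6.8734

6.8734


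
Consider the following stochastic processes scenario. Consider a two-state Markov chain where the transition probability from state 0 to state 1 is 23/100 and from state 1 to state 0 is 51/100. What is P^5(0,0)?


Computing P^5 by matrix multiplication.
P = [[0.7700, 0.2300], [0.5100, 0.4900]]
After raising P to the power 5:
P^5(0,0) = 0.6896

0.6896


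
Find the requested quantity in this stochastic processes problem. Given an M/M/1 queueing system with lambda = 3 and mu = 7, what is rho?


rho = lambda/mu
= 3/7
= 0.4286

0.4286


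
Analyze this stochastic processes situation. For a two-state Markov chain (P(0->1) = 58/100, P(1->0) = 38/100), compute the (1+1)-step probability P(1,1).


P^2 = P^1 * P^1
Computing via matrix multiplication of the transition matrix.
Entry (1,1) of P^2 = 0.6048

0.6048


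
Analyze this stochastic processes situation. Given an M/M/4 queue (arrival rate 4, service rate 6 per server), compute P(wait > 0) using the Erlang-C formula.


a = lambda/mu = 0.6667
rho = a/c = 0.1667
Erlang-C formula applied:
C(c,a) = 0.0051

0.0051


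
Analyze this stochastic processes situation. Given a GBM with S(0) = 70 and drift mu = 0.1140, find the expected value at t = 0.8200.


E[S(t)] = S(0) * exp(mu * t)
= 70 * exp(0.1140 * 0.8200)
= 70 * 1.0980
= 76.8592

76.8592


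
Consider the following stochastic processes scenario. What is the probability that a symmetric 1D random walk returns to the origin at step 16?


P(S(16) = 0) = C(16,8) / 4^8
= 12870 / 65536
= 0.1964

0.1964


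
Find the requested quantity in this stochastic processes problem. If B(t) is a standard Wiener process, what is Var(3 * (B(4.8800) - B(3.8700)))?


Var(alpha*(B(t)-B(s))) = alpha^2 * (t-s)
= 3^2 * (4.8800 - 3.8700)
= 9 * 1.0100
= 9.0900

9.0900


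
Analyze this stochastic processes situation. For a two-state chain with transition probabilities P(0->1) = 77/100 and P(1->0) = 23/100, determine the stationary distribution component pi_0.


Stationary distribution: pi_0 = p10/(p01+p10), pi_1 = p01/(p01+p10)
p01 = 0.7700, p10 = 0.2300
pi_0 = 0.2300

0.2300


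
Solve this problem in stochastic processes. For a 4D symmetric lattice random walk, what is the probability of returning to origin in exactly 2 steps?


P(return in 2 steps) = P(reverse first step) = 1/(2d)
= 1/8
= 0.1250

0.1250


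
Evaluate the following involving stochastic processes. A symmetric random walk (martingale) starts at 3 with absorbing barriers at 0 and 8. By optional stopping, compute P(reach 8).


By optional stopping theorem: E(M at tau) = M(0) = 3
P(hit 8)*8 + P(hit 0)*0 = 3
P(hit 8) = (3 - 0)/(8 - 0) = 3/8 = 0.3750

0.3750


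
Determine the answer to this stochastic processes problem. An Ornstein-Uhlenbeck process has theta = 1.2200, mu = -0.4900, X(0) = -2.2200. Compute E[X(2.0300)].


E[X(t)] = mu + (X(0) - mu)*exp(-theta*t)
= -0.4900 + (-2.2200 - -0.4900)*exp(-1.2200*2.0300)
= -0.4900 + -1.7300 * 0.0840
= -0.6354

-0.6354


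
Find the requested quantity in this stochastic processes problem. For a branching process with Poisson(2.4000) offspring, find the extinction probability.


Since mu = 2.4000 > 1, extinction prob q < 1.
Solve s = exp(mu*(s-1)) iteratively.
q = 0.1214

0.1214


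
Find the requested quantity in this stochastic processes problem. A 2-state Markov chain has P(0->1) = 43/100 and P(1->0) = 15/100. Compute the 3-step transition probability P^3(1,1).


Computing P^3 by matrix multiplication.
P = [[0.5700, 0.4300], [0.1500, 0.8500]]
After raising P to the power 3:
P^3(1,1) = 0.7605

0.7605


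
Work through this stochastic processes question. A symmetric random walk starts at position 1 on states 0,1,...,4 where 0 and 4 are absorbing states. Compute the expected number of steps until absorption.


For symmetric RW on 0,...,N with absorbing barriers, E(i) = i*(N-i)
E(1) = 1 * 3 = 3

3


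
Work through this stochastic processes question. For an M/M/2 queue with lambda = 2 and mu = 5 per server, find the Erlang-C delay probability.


a = lambda/mu = 0.4000
rho = a/c = 0.2000
Erlang-C formula applied:
C(c,a) = 0.0667

0.0667


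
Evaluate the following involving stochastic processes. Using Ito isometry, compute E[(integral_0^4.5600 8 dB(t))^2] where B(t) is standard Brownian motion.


By Ito isometry: E[(int f dB)^2] = int f^2 dt
= 8^2 * 4.5600
= 64 * 4.5600 = 291.8400

291.8400


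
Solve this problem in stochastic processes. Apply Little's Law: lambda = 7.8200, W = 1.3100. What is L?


Little's Law: L = lambda * W
= 7.8200 * 1.3100
= 10.2442

10.2442


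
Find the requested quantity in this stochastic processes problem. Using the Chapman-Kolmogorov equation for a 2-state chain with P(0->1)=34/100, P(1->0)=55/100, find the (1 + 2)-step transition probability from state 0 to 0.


P^3 = P^1 * P^2
Computing via matrix multiplication of the transition matrix.
Entry (0,0) of P^3 = 0.6185

0.6185


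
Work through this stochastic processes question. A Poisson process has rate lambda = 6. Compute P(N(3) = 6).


P(N(t)=k) = (lambda*t)^k * exp(-lambda*t) / k!
lambda*t = 18
= 18^6 * exp(-18) / 6!
= 34012224 * 1.5230e-08 / 720
= 7.1945e-04

7.1945e-04


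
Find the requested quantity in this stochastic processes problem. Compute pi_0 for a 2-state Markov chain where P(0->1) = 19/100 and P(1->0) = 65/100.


Stationary distribution: pi_0 = p10/(p01+p10), pi_1 = p01/(p01+p10)
p01 = 0.1900, p10 = 0.6500
pi_0 = 0.7738

0.7738


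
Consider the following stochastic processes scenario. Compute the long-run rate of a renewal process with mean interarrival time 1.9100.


Long-run renewal rate = 1/E(X)
= 1/1.9100
= 0.5236

0.5236


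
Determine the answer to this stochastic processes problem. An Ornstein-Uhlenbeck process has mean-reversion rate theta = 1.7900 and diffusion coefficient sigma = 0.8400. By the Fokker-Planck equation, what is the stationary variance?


Stationary variance = sigma^2 / (2*theta)
= 0.8400^2 / (2*1.7900)
= 0.7056 / 3.5800
= 0.1971

0.1971


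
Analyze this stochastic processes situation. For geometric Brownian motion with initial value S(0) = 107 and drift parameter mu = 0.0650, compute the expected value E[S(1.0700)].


E[S(t)] = S(0) * exp(mu * t)
= 107 * exp(0.0650 * 1.0700)
= 107 * 1.0720
= 114.7067

114.7067


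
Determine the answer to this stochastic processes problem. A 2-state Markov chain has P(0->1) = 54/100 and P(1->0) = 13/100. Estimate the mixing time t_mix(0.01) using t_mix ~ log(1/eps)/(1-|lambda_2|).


lambda_2 = |1 - p01 - p10| = |1 - 0.5400 - 0.1300| = 0.3300
t_mix ~ log(1/eps)/(1 - |lambda_2|)
= log(100)/(1 - 0.3300) = 4.6052/0.6700
= 6.8734

6.8734


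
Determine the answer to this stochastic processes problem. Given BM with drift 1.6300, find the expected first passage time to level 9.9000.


Expected first passage time = a/mu
= 9.9000/1.6300
= 6.0736

6.0736


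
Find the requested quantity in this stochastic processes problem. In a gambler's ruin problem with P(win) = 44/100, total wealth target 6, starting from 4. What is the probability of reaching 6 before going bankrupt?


Gambler's ruin formula:
r = q/p = 0.5600/0.4400 = 1.2727
P(win) = (1 - r^i)/(1 - r^N)
= (1 - 1.2727^4)/(1 - 1.2727^6)
= 0.4996

0.4996


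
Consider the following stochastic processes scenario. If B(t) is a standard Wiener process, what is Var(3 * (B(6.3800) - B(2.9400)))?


Var(alpha*(B(t)-B(s))) = alpha^2 * (t-s)
= 3^2 * (6.3800 - 2.9400)
= 9 * 3.4400
= 30.9600

30.9600


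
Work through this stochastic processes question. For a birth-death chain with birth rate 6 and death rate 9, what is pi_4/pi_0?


For birth-death process, pi_n/pi_0 = (lambda/mu)^n
= (6/9)^4
= 0.1975

0.1975


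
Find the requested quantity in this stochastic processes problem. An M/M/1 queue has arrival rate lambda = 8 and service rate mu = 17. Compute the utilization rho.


rho = lambda/mu
= 8/17
= 0.4706

0.4706


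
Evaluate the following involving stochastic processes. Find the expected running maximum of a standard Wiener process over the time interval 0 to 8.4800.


E(max B(s)) = sqrt(2t/pi)
= sqrt(2*8.4800/pi)
= sqrt(5.3985)
= 2.3235

2.3235


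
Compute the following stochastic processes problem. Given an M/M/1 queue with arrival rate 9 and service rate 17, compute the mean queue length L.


rho = 9/17 = 0.5294
L = rho/(1-rho)
= 0.5294/0.4706
= 1.1250

1.1250


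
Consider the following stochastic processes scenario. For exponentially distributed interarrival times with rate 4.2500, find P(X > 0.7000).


P(X > t) = exp(-lambda * t)
= exp(-4.2500 * 0.7000)
= exp(-2.9750) = 0.0510

0.0510


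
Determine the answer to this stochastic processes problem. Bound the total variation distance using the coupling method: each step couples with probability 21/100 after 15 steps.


TV distance bound <= (1-delta)^n
= (1 - 0.2100)^15
= 0.7900^15
= 0.0291

0.0291


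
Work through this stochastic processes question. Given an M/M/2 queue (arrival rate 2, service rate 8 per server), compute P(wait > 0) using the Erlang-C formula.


a = lambda/mu = 0.2500
rho = a/c = 0.1250
Erlang-C formula applied:
C(c,a) = 0.0278

0.0278


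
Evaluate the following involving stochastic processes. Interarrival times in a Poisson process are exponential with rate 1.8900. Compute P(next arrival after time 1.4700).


P(X > t) = exp(-lambda * t)
= exp(-1.8900 * 1.4700)
= exp(-2.7783) = 0.0621

0.0621


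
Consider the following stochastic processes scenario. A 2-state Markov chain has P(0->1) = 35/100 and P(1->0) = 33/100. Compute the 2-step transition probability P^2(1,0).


Computing P^2 by matrix multiplication.
P = [[0.6500, 0.3500], [0.3300, 0.6700]]
After raising P to the power 2:
P^2(1,0) = 0.4356

0.4356


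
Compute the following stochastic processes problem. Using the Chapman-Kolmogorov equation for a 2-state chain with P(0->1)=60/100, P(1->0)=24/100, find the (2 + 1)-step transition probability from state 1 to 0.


P^3 = P^2 * P^1
Computing via matrix multiplication of the transition matrix.
Entry (1,0) of P^3 = 0.2845

0.2845


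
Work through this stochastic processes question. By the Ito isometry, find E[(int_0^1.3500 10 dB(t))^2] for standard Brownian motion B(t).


By Ito isometry: E[(int f dB)^2] = int f^2 dt
= 10^2 * 1.3500
= 100 * 1.3500 = 135.0000

135.0000


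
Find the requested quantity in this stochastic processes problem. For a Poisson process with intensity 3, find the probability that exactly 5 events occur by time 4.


P(N(t)=k) = (lambda*t)^k * exp(-lambda*t) / k!
lambda*t = 12
= 12^5 * exp(-12) / 5!
= 248832 * 6.1442e-06 / 120
= 0.0127

0.0127


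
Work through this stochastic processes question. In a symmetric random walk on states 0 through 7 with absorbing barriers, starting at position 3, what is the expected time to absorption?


For symmetric RW on 0,...,N with absorbing barriers, E(i) = i*(N-i)
E(3) = 3 * 4 = 12

12


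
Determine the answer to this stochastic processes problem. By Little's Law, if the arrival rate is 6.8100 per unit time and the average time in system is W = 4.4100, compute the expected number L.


Little's Law: L = lambda * W
= 6.8100 * 4.4100
= 30.0321

30.0321


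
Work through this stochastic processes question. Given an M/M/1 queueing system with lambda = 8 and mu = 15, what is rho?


rho = lambda/mu
= 8/15
= 0.5333

0.5333


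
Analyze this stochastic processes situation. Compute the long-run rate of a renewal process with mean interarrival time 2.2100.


Long-run renewal rate = 1/E(X)
= 1/2.2100
= 0.4525

0.4525


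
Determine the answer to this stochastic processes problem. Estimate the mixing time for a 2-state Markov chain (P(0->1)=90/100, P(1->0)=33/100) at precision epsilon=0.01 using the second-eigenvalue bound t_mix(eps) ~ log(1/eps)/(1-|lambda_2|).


lambda_2 = |1 - p01 - p10| = |1 - 0.9000 - 0.3300| = 0.2300
t_mix ~ log(1/eps)/(1 - |lambda_2|)
= log(100)/(1 - 0.2300) = 4.6052/0.7700
= 5.9807

5.9807


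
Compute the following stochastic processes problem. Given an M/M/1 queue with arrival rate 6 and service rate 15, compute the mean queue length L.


rho = 6/15 = 0.4000
L = rho/(1-rho)
= 0.4000/0.6000
= 0.6667

0.6667


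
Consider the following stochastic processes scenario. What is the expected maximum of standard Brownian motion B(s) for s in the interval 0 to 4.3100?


E(max B(s)) = sqrt(2t/pi)
= sqrt(2*4.3100/pi)
= sqrt(2.7438)
= 1.6565

1.6565


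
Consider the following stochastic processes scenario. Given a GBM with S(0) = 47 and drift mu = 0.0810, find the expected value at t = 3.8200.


E[S(t)] = S(0) * exp(mu * t)
= 47 * exp(0.0810 * 3.8200)
= 47 * 1.3626
= 64.0438

64.0438


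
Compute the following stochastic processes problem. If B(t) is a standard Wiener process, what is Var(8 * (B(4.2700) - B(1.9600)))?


Var(alpha*(B(t)-B(s))) = alpha^2 * (t-s)
= 8^2 * (4.2700 - 1.9600)
= 64 * 2.3100
= 147.8400

147.8400


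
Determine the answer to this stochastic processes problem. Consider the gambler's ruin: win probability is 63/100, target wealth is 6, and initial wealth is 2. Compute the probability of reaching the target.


Gambler's ruin formula:
r = q/p = 0.3700/0.6300 = 0.5873
P(win) = (1 - r^i)/(1 - r^N)
= (1 - 0.5873^2)/(1 - 0.5873^6)
= 0.6831

0.6831


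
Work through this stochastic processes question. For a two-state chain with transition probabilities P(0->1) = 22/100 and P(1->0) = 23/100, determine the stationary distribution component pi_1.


Stationary distribution: pi_0 = p10/(p01+p10), pi_1 = p01/(p01+p10)
p01 = 0.2200, p10 = 0.2300
pi_1 = 0.4889

0.4889


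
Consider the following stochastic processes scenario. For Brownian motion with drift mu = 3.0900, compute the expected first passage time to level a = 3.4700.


Expected first passage time = a/mu
= 3.4700/3.0900
= 1.1230

1.1230


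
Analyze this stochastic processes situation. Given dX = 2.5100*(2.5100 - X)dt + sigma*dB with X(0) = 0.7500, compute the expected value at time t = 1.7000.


E[X(t)] = mu + (X(0) - mu)*exp(-theta*t)
= 2.5100 + (0.7500 - 2.5100)*exp(-2.5100*1.7000)
= 2.5100 + -1.7600 * 0.0140
= 2.4853

2.4853


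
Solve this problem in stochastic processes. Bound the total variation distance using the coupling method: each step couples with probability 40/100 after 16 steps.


TV distance bound <= (1-delta)^n
= (1 - 0.4000)^16
= 0.6000^16
= 2.8211e-04

2.8211e-04


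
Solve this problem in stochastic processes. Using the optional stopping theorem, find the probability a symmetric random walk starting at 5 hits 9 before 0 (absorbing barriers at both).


By optional stopping theorem: E(M at tau) = M(0) = 5
P(hit 9)*9 + P(hit 0)*0 = 5
P(hit 9) = (5 - 0)/(9 - 0) = 5/9 = 0.5556

0.5556


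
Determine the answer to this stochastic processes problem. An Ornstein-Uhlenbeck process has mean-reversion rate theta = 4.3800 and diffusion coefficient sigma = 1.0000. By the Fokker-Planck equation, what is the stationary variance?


Stationary variance = sigma^2 / (2*theta)
= 1.0000^2 / (2*4.3800)
= 1.0000 / 8.7600
= 0.1142

0.1142


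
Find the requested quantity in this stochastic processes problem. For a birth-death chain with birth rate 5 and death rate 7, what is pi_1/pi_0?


For birth-death process, pi_n/pi_0 = (lambda/mu)^n
= (5/7)^1
= 0.7143

0.7143


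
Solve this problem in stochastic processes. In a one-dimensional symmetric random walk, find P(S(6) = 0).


P(S(6) = 0) = C(6,3) / 4^3
= 20 / 64
= 0.3125

0.3125


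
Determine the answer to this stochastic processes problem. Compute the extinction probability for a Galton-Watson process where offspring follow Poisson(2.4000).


Since mu = 2.4000 > 1, extinction prob q < 1.
Solve s = exp(mu*(s-1)) iteratively.
q = 0.1214

0.1214


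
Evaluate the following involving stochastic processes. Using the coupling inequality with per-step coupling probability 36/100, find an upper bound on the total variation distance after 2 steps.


TV distance bound <= (1-delta)^n
= (1 - 0.3600)^2
= 0.6400^2
= 0.4096

0.4096


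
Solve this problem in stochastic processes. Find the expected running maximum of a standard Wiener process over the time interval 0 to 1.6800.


E(max B(s)) = sqrt(2t/pi)
= sqrt(2*1.6800/pi)
= sqrt(1.0695)
= 1.0342

1.0342


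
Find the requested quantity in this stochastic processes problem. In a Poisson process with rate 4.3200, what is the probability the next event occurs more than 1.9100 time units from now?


P(X > t) = exp(-lambda * t)
= exp(-4.3200 * 1.9100)
= exp(-8.2512) = 2.6095e-04

2.6095e-04


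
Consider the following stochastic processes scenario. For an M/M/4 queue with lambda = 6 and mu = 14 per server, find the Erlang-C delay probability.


a = lambda/mu = 0.4286
rho = a/c = 0.1071
Erlang-C formula applied:
C(c,a) = 0.0010

0.0010


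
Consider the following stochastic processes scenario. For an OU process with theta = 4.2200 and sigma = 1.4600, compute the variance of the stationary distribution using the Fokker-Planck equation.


Stationary variance = sigma^2 / (2*theta)
= 1.4600^2 / (2*4.2200)
= 2.1316 / 8.4400
= 0.2526

0.2526


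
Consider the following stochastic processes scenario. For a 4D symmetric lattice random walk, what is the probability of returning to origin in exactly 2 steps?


P(return in 2 steps) = P(reverse first step) = 1/(2d)
= 1/8
= 0.1250

0.1250


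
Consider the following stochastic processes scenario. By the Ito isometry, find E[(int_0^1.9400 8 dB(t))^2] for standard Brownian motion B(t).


By Ito isometry: E[(int f dB)^2] = int f^2 dt
= 8^2 * 1.9400
= 64 * 1.9400 = 124.1600

124.1600


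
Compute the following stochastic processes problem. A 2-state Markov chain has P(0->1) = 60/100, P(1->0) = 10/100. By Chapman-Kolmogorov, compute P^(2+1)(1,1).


P^3 = P^2 * P^1
Computing via matrix multiplication of the transition matrix.
Entry (1,1) of P^3 = 0.8610

0.8610


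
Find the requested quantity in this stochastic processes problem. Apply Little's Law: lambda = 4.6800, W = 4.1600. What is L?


Little's Law: L = lambda * W
= 4.6800 * 4.1600
= 19.4688

19.4688


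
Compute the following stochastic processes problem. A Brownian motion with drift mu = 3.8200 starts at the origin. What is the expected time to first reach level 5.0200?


Expected first passage time = a/mu
= 5.0200/3.8200
= 1.3141

1.3141


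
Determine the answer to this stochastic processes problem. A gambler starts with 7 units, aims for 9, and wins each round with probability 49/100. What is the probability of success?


Gambler's ruin formula:
r = q/p = 0.5100/0.4900 = 1.0408
P(win) = (1 - r^i)/(1 - r^N)
= (1 - 1.0408^7)/(1 - 1.0408^9)
= 0.7457

0.7457


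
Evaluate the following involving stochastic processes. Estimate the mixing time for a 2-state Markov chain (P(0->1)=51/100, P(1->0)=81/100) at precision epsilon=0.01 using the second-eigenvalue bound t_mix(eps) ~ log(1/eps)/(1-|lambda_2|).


lambda_2 = |1 - p01 - p10| = |1 - 0.5100 - 0.8100| = 0.3200
t_mix ~ log(1/eps)/(1 - |lambda_2|)
= log(100)/(1 - 0.3200) = 4.6052/0.6800
= 6.7723

6.7723


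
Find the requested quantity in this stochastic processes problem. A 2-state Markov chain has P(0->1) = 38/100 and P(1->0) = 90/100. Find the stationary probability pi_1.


Stationary distribution: pi_0 = p10/(p01+p10), pi_1 = p01/(p01+p10)
p01 = 0.3800, p10 = 0.9000
pi_1 = 0.2969

0.2969


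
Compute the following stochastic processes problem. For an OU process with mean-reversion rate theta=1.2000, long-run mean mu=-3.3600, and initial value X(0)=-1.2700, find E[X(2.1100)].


E[X(t)] = mu + (X(0) - mu)*exp(-theta*t)
= -3.3600 + (-1.2700 - -3.3600)*exp(-1.2000*2.1100)
= -3.3600 + 2.0900 * 0.0795
= -3.1938

-3.1938


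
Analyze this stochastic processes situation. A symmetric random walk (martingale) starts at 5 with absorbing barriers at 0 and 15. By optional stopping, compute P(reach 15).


By optional stopping theorem: E(M at tau) = M(0) = 5
P(hit 15)*15 + P(hit 0)*0 = 5
P(hit 15) = (5 - 0)/(15 - 0) = 1/3 = 0.3333

0.3333


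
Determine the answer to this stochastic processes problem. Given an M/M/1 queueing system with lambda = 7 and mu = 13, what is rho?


rho = lambda/mu
= 7/13
= 0.5385

0.5385


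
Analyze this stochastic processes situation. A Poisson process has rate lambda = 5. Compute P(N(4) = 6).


P(N(t)=k) = (lambda*t)^k * exp(-lambda*t) / k!
lambda*t = 20
= 20^6 * exp(-20) / 6!
= 64000000 * 2.0612e-09 / 720
= 1.8321e-04

1.8321e-04


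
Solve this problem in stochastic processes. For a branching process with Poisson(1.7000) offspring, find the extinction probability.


Since mu = 1.7000 > 1, extinction prob q < 1.
Solve s = exp(mu*(s-1)) iteratively.
q = 0.3088

0.3088


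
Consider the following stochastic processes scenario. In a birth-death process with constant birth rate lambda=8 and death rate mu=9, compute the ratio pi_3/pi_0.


For birth-death process, pi_n/pi_0 = (lambda/mu)^n
= (8/9)^3
= 0.7023

0.7023


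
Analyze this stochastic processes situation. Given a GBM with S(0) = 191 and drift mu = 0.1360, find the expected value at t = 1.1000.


E[S(t)] = S(0) * exp(mu * t)
= 191 * exp(0.1360 * 1.1000)
= 191 * 1.1614
= 221.8216

221.8216


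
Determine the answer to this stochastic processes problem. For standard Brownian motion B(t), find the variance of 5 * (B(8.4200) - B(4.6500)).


Var(alpha*(B(t)-B(s))) = alpha^2 * (t-s)
= 5^2 * (8.4200 - 4.6500)
= 25 * 3.7700
= 94.2500

94.2500


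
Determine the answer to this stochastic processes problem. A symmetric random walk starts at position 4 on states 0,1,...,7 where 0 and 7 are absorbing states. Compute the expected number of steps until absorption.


For symmetric RW on 0,...,N with absorbing barriers, E(i) = i*(N-i)
E(4) = 4 * 3 = 12

12


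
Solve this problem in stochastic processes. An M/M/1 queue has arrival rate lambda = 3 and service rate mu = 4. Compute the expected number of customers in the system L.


rho = 3/4 = 0.7500
L = rho/(1-rho)
= 0.7500/0.2500
= 3.0000

3.0000


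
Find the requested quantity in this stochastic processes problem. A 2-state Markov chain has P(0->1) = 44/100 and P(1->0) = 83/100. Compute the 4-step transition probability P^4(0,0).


Computing P^4 by matrix multiplication.
P = [[0.5600, 0.4400], [0.8300, 0.1700]]
After raising P to the power 4:
P^4(0,0) = 0.6554

0.6554


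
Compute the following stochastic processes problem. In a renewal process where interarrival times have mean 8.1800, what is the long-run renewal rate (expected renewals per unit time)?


Long-run renewal rate = 1/E(X)
= 1/8.1800
= 0.1222

0.1222


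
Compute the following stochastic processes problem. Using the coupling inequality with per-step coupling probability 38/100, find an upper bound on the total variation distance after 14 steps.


TV distance bound <= (1-delta)^n
= (1 - 0.3800)^14
= 0.6200^14
= 0.0012

0.0012


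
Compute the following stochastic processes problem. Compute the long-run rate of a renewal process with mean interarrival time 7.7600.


Long-run renewal rate = 1/E(X)
= 1/7.7600
= 0.1289

0.1289


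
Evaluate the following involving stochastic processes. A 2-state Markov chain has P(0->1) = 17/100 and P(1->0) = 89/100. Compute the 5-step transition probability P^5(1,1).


Computing P^5 by matrix multiplication.
P = [[0.8300, 0.1700], [0.8900, 0.1100]]
After raising P to the power 5:
P^5(1,1) = 0.1604

0.1604


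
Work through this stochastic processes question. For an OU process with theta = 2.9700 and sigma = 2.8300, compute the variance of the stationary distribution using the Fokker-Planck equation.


Stationary variance = sigma^2 / (2*theta)
= 2.8300^2 / (2*2.9700)
= 8.0089 / 5.9400
= 1.3483

1.3483


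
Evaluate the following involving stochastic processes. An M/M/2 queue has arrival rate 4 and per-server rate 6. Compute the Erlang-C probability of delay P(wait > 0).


a = lambda/mu = 0.6667
rho = a/c = 0.3333
Erlang-C formula applied:
C(c,a) = 0.1667

0.1667


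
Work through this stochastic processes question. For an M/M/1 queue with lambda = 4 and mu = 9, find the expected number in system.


rho = 4/9 = 0.4444
L = rho/(1-rho)
= 0.4444/0.5556
= 0.8000

0.8000


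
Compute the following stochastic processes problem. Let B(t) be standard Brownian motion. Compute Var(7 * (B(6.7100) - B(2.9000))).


Var(alpha*(B(t)-B(s))) = alpha^2 * (t-s)
= 7^2 * (6.7100 - 2.9000)
= 49 * 3.8100
= 186.6900

186.6900


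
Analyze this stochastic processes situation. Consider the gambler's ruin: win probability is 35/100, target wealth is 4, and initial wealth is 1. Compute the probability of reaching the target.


Gambler's ruin formula:
r = q/p = 0.6500/0.3500 = 1.8571
P(win) = (1 - r^i)/(1 - r^N)
= (1 - 1.8571^1)/(1 - 1.8571^4)
= 0.0787

0.0787


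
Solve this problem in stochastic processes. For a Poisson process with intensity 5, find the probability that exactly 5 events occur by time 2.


P(N(t)=k) = (lambda*t)^k * exp(-lambda*t) / k!
lambda*t = 10
= 10^5 * exp(-10) / 5!
= 100000 * 4.5400e-05 / 120
= 0.0378

0.0378


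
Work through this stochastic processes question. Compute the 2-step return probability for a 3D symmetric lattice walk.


P(return in 2 steps) = P(reverse first step) = 1/(2d)
= 1/6
= 0.1667

0.1667


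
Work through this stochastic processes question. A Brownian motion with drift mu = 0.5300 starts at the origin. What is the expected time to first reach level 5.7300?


Expected first passage time = a/mu
= 5.7300/0.5300
= 10.8113

10.8113


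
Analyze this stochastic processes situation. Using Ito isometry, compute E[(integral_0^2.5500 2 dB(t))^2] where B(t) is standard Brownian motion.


By Ito isometry: E[(int f dB)^2] = int f^2 dt
= 2^2 * 2.5500
= 4 * 2.5500 = 10.2000

10.2000


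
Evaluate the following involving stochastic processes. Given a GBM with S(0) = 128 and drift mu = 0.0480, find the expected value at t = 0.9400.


E[S(t)] = S(0) * exp(mu * t)
= 128 * exp(0.0480 * 0.9400)
= 128 * 1.0462
= 133.9076

133.9076


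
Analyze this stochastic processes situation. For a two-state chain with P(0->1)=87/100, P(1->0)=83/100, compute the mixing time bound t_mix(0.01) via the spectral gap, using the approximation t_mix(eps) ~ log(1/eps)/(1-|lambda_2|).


lambda_2 = |1 - p01 - p10| = |1 - 0.8700 - 0.8300| = 0.7000
t_mix ~ log(1/eps)/(1 - |lambda_2|)
= log(100)/(1 - 0.7000) = 4.6052/0.3000
= 15.3506

15.3506


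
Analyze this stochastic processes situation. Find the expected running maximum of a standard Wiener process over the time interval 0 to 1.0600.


E(max B(s)) = sqrt(2t/pi)
= sqrt(2*1.0600/pi)
= sqrt(0.6748)
= 0.8215

0.8215


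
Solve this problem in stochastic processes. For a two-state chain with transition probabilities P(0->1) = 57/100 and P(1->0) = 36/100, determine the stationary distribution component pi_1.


Stationary distribution: pi_0 = p10/(p01+p10), pi_1 = p01/(p01+p10)
p01 = 0.5700, p10 = 0.3600
pi_1 = 0.6129

0.6129


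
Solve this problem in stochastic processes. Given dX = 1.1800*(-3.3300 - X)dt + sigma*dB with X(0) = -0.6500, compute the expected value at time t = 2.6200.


E[X(t)] = mu + (X(0) - mu)*exp(-theta*t)
= -3.3300 + (-0.6500 - -3.3300)*exp(-1.1800*2.6200)
= -3.3300 + 2.6800 * 0.0454
= -3.2082

-3.2082


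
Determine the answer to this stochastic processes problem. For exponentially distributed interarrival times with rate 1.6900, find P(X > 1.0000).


P(X > t) = exp(-lambda * t)
= exp(-1.6900 * 1.0000)
= exp(-1.6900) = 0.1845

0.1845


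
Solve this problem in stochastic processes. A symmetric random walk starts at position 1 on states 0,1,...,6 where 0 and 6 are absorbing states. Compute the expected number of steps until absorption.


For symmetric RW on 0,...,N with absorbing barriers, E(i) = i*(N-i)
E(1) = 1 * 5 = 5

5


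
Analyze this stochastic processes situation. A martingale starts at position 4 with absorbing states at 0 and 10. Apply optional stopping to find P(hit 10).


By optional stopping theorem: E(M at tau) = M(0) = 4
P(hit 10)*10 + P(hit 0)*0 = 4
P(hit 10) = (4 - 0)/(10 - 0) = 2/5 = 0.4000

0.4000


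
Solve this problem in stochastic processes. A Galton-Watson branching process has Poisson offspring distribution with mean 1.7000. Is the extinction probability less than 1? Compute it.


Since mu = 1.7000 > 1, extinction prob q < 1.
Solve s = exp(mu*(s-1)) iteratively.
q = 0.3088

0.3088


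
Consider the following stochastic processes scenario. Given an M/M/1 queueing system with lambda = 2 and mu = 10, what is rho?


rho = lambda/mu
= 2/10
= 0.2000

0.2000


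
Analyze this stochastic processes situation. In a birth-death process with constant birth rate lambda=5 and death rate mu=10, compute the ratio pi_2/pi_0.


For birth-death process, pi_n/pi_0 = (lambda/mu)^n
= (5/10)^2
= 0.2500

0.2500


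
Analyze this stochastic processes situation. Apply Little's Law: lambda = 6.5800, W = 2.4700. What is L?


Little's Law: L = lambda * W
= 6.5800 * 2.4700
= 16.2526

16.2526


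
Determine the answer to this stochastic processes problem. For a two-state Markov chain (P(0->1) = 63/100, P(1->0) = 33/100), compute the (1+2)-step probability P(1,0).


P^3 = P^1 * P^2
Computing via matrix multiplication of the transition matrix.
Entry (1,0) of P^3 = 0.3437

0.3437


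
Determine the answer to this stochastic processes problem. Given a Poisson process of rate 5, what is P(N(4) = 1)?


P(N(t)=k) = (lambda*t)^k * exp(-lambda*t) / k!
lambda*t = 20
= 20^1 * exp(-20) / 1!
= 20 * 2.0612e-09 / 1
= 4.1223e-08

4.1223e-08


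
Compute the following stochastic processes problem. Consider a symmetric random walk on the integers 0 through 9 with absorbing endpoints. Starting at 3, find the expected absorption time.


For symmetric RW on 0,...,N with absorbing barriers, E(i) = i*(N-i)
E(3) = 3 * 6 = 18

18


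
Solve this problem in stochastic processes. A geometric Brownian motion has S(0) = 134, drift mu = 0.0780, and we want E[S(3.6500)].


E[S(t)] = S(0) * exp(mu * t)
= 134 * exp(0.0780 * 3.6500)
= 134 * 1.3294
= 178.1347

178.1347


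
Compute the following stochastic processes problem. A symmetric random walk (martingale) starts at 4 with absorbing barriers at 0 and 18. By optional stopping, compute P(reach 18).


By optional stopping theorem: E(M at tau) = M(0) = 4
P(hit 18)*18 + P(hit 0)*0 = 4
P(hit 18) = (4 - 0)/(18 - 0) = 2/9 = 0.2222

0.2222


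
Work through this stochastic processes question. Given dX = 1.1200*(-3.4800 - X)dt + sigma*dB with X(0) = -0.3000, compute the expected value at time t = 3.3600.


E[X(t)] = mu + (X(0) - mu)*exp(-theta*t)
= -3.4800 + (-0.3000 - -3.4800)*exp(-1.1200*3.3600)
= -3.4800 + 3.1800 * 0.0232
= -3.4062

-3.4062


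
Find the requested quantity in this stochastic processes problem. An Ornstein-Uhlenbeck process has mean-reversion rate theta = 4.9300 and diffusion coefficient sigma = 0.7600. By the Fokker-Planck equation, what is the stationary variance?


Stationary variance = sigma^2 / (2*theta)
= 0.7600^2 / (2*4.9300)
= 0.5776 / 9.8600
= 0.0586

0.0586


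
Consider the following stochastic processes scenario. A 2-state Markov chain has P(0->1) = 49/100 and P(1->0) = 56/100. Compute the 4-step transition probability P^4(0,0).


Computing P^4 by matrix multiplication.
P = [[0.5100, 0.4900], [0.5600, 0.4400]]
After raising P to the power 4:
P^4(0,0) = 0.5333

0.5333
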